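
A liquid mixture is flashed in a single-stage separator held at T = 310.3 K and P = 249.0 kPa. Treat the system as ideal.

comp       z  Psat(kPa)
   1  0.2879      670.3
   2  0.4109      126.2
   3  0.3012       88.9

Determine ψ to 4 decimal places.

Raoult's law: Kᵢ = Pᵢˢᵃᵗ/P = Pᵢˢᵃᵗ/249.0.
  K_1 = 670.3/249.0 = 2.691968, K_2 = 126.2/249.0 = 0.506827, K_3 = 88.9/249.0 = 0.357028
Let ψ = V/F and solve Σ zᵢ(Kᵢ−1)/(1+ψ(Kᵢ−1)) = 0.
g(0) = ΣzᵢKᵢ − 1 = 0.0908 and g(1) = 1 − Σzᵢ/Kᵢ = -0.7613, so a root lies in (0, 1).
Newton iteration, ψ⁰ = 0.33:
  ψ = 0.3300: g = -0.17527, g' = -0.6826 → ψ = 0.0732
  ψ = 0.0732: g = 0.01995, g' = -0.8972 → ψ = 0.0955
  ψ = 0.0955: g = 0.00040, g' = -0.8623 → ψ = 0.0959
Converged at ψ = 0.0959.

ψ = 0.0959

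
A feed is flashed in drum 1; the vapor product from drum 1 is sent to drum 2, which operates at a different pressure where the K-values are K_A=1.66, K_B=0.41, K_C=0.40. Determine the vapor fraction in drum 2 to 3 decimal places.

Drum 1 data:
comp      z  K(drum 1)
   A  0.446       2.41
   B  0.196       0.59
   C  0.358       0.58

V/F (drum 2) = 0.239

Drum 1:
Rachford–Rice: g(ψ₁) = Σ zᵢ(Kᵢ−1)/(1+ψ₁(Kᵢ−1)) = 0.
Feasibility: ΣzᵢKᵢ = 1.398, Σzᵢ/Kᵢ = 1.135 — both > 1, two phases present.
Iterate (Newton) starting at ψ₁ = 0.5:
  ψ₁ = 0.500: g = 0.0774, g' = -0.458 → ψ₁ = 0.669
  ψ₁ = 0.669: g = 0.0038, g' = -0.420 → ψ₁ = 0.678
Converged at ψ₁ = 0.678.
Drum-1 compositions:
  A: x = 0.228, y = 0.550
  B: x = 0.271, y = 0.160
  C: x = 0.501, y = 0.290
Drum-2 feed = drum-1 vapor: z₂ = (0.5495, 0.1602, 0.2903).
Drum 2:
Material balance + equilibrium reduce to Σ zᵢ(Kᵢ−1)/(1+ψ₂(Kᵢ−1)) = 0.
g(0) = ΣzᵢKᵢ − 1 = 0.094 and g(1) = 1 − Σzᵢ/Kᵢ = -0.447, so a root lies in (0, 1).
Iterate (Newton) starting at ψ₂ = 0.5:
  ψ₂ = 0.500: g = -0.1102, g' = -0.461 → ψ₂ = 0.261
  ψ₂ = 0.261: g = -0.0088, g' = -0.399 → ψ₂ = 0.239
Converged at ψ₂ = 0.239.
  A: x = 0.475, y = 0.788
  B: x = 0.186, y = 0.076
  C: x = 0.339, y = 0.136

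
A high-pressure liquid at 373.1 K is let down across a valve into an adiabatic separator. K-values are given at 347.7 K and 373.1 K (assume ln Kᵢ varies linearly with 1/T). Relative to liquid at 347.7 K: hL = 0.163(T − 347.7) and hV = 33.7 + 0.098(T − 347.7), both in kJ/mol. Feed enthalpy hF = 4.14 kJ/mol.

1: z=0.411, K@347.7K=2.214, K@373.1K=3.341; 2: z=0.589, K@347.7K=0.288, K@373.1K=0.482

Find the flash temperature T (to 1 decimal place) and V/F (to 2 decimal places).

Adiabatic flash: solve Rachford–Rice at each trial T, then check hF = ψ·hV(T) + (1−ψ)·hL(T).
  T = 347.7 K: K = (2.214, 0.288), RR gives ψ = 0.092, H_out = 3.103 kJ/mol
  T = 373.1 K: K = (3.341, 0.482), RR gives ψ = 0.542, H_out = 21.505 kJ/mol
  T = 360.4 K: K = (2.740, 0.376), RR gives ψ = 0.320, H_out = 12.591 kJ/mol
  T = 354.0 K: K = (2.465, 0.330), RR gives ψ = 0.211, H_out = 8.053 kJ/mol
  T = 350.9 K: K = (2.339, 0.309), RR gives ψ = 0.155, H_out = 5.702 kJ/mol
  T = 349.3 K: K = (2.276, 0.298), RR gives ψ = 0.124, H_out = 4.429 kJ/mol
  T = 348.5 K: K = (2.245, 0.293), RR gives ψ = 0.108, H_out = 3.773 kJ/mol
Linear interpolation between T = 348.5 (H_out = 3.773) and T = 349.3 (H_out = 4.429) on hF = 4.14 gives T ≈ 348.9 K, at which ψ = 0.12.

T = 348.9 K, V/F = 0.12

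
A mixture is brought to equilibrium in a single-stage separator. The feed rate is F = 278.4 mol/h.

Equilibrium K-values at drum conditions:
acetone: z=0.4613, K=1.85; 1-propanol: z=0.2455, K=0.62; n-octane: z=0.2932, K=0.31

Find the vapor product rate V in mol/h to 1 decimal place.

Rachford–Rice: g(ψ) = Σ zᵢ(Kᵢ−1)/(1+ψ(Kᵢ−1)) = 0.
g(0) = ΣzᵢKᵢ − 1 = 0.0965 and g(1) = 1 − Σzᵢ/Kᵢ = -0.5911, so a root lies in (0, 1).
Iterate (Newton) starting at ψ = 0.42:
  ψ = 0.4200: g = -0.10692, g' = -0.5079 → ψ = 0.2095
  ψ = 0.2095: g = -0.00502, g' = -0.4727 → ψ = 0.1989
Converged at ψ = 0.1989.
Then V = ψ·F = 0.1989·278.4 = 55.4 mol/h and L = F − V = 223.0 mol/h.

V = 55.4 mol/h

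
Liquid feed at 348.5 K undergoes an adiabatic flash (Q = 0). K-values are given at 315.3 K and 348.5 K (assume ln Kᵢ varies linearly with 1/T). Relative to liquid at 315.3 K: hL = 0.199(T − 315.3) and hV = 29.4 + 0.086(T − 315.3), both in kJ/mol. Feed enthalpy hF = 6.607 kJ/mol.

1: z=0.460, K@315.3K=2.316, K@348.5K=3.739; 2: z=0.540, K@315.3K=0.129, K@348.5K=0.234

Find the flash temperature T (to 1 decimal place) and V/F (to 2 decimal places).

Adiabatic flash: solve Rachford–Rice at each trial T, then check hF = ψ·hV(T) + (1−ψ)·hL(T).
  T = 315.3 K: K = (2.316, 0.129), RR gives ψ = 0.118, H_out = 3.463 kJ/mol
  T = 348.5 K: K = (3.739, 0.234), RR gives ψ = 0.403, H_out = 16.953 kJ/mol
  T = 331.9 K: K = (2.978, 0.176), RR gives ψ = 0.286, H_out = 11.162 kJ/mol
  T = 323.6 K: K = (2.635, 0.151), RR gives ψ = 0.212, H_out = 7.679 kJ/mol
  T = 319.5 K: K = (2.474, 0.140), RR gives ψ = 0.169, H_out = 5.713 kJ/mol
  T = 321.6 K: K = (2.556, 0.146), RR gives ψ = 0.191, H_out = 6.745 kJ/mol
Linear interpolation between T = 319.5 (H_out = 5.713) and T = 321.6 (H_out = 6.745) on hF = 6.607 gives T ≈ 321.3 K, at which ψ = 0.19.

T = 321.3 K, V/F = 0.19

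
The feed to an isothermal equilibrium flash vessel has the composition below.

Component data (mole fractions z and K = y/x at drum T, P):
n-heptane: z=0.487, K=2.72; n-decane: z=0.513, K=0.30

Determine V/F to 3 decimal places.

Material balance + equilibrium reduce to Σ zᵢ(Kᵢ−1)/(1+V/F(Kᵢ−1)) = 0.
Feasibility: ΣzᵢKᵢ = 1.479, Σzᵢ/Kᵢ = 1.889 — both > 1, two phases present.
Newton–Raphson from V/F = 0.5:
  V/F = 0.500: g = -0.1021, g' = -1.011 → V/F = 0.399
  V/F = 0.399: g = -0.0016, g' = -0.991 → V/F = 0.397
Converged at V/F = 0.397.

V/F = 0.397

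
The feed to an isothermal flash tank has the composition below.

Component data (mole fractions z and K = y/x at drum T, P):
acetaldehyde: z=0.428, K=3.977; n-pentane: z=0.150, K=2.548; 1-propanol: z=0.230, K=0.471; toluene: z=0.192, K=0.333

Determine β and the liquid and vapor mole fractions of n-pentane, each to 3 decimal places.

β = 0.795, x_n-pentane = 0.067, y_n-pentane = 0.171

Rachford–Rice: g(β) = Σ zᵢ(Kᵢ−1)/(1+β(Kᵢ−1)) = 0.
g(0) = ΣzᵢKᵢ − 1 = 1.257 and g(1) = 1 − Σzᵢ/Kᵢ = -0.231, so a root lies in (0, 1).
Iterate (Newton) starting at β = 0.5:
  β = 0.500: g = 0.2853, g' = -1.038 → β = 0.775
  β = 0.775: g = 0.0196, g' = -0.972 → β = 0.795
Converged at β = 0.795.
Compositions from xᵢ = zᵢ/(1+β(Kᵢ−1)), yᵢ = Kᵢxᵢ:
  acetaldehyde: x = 0.127, y = 0.506
  n-pentane: x = 0.067, y = 0.171
  1-propanol: x = 0.397, y = 0.187
  toluene: x = 0.409, y = 0.136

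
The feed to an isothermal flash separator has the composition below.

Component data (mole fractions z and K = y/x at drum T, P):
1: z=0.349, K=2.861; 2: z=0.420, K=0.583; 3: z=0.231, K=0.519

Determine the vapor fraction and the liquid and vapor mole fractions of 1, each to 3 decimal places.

Rachford–Rice: g(ψ) = Σ zᵢ(Kᵢ−1)/(1+ψ(Kᵢ−1)) = 0.
Feasibility: ΣzᵢKᵢ = 1.363, Σzᵢ/Kᵢ = 1.287 — both > 1, two phases present.
Newton iteration, ψ⁰ = 0.66:
  ψ = 0.660: g = -0.1130, g' = -0.497 → ψ = 0.433
  ψ = 0.433: g = 0.0057, g' = -0.565 → ψ = 0.443
Converged at ψ = 0.443.
Compositions from xᵢ = zᵢ/(1+ψ(Kᵢ−1)), yᵢ = Kᵢxᵢ:
  1: x = 0.191, y = 0.547
  2: x = 0.515, y = 0.300
  3: x = 0.294, y = 0.152

ψ = 0.443, x_1 = 0.191, y_1 = 0.547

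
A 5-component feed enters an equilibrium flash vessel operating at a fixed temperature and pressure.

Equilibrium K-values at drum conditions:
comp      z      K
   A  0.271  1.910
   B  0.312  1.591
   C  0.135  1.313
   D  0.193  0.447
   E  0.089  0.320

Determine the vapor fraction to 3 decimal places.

ψ = 0.756

Rachford–Rice: g(ψ) = Σ zᵢ(Kᵢ−1)/(1+ψ(Kᵢ−1)) = 0.
Feasibility: ΣzᵢKᵢ = 1.306, Σzᵢ/Kᵢ = 1.151 — both > 1, two phases present.
Newton iteration, ψ⁰ = 0.5:
  ψ = 0.500: g = 0.1091, g' = -0.388 → ψ = 0.781
  ψ = 0.781: g = -0.0128, g' = -0.506 → ψ = 0.756
Converged at ψ = 0.756.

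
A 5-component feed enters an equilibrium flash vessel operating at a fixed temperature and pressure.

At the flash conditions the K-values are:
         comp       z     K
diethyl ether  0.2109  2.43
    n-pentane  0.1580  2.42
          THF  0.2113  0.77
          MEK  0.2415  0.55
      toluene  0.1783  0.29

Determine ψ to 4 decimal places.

ψ = 0.3510

Let ψ = V/F and solve Σ zᵢ(Kᵢ−1)/(1+ψ(Kᵢ−1)) = 0.
g(0) = ΣzᵢKᵢ − 1 = 0.2421 and g(1) = 1 − Σzᵢ/Kᵢ = -0.4804, so a root lies in (0, 1).
Iterate (Newton) starting at ψ = 0.6:
  ψ = 0.6000: g = -0.14233, g' = -0.5974 → ψ = 0.3618
  ψ = 0.3618: g = -0.00618, g' = -0.5722 → ψ = 0.3510
Converged at ψ = 0.3510.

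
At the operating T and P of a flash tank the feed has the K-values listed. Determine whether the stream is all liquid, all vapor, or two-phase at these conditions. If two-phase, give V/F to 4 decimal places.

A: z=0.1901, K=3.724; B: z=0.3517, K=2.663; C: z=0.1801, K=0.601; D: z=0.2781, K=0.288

two-phase, V/F = 0.6525

ΣzᵢKᵢ = 1.8328; Σzᵢ/Kᵢ = 1.4484.
Both exceed 1, so a two-phase solution exists.
Let ψ = V/F and solve Σ zᵢ(Kᵢ−1)/(1+ψ(Kᵢ−1)) = 0.
Newton iteration, ψ⁰ = 0.5:
  ψ = 0.5000: g = 0.14134, g' = -0.9275 → ψ = 0.6524
  ψ = 0.6524: g = 0.00007, g' = -0.9507 → ψ = 0.6525
Converged at ψ = 0.6525.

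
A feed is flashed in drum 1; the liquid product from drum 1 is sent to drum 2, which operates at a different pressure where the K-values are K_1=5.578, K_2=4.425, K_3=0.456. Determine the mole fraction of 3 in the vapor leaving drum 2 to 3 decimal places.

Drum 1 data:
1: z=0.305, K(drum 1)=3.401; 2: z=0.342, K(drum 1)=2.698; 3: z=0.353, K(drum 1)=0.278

Drum 1:
Newton–Raphson from ψ₁ = 0.5:
  ψ₁ = 0.500: g = 0.2480, g' = -1.102 → ψ₁ = 0.725
  ψ₁ = 0.725: g = -0.0074, g' = -1.242 → ψ₁ = 0.719
Converged at ψ₁ = 0.719.
Drum-1 compositions:
  1: x = 0.112, y = 0.380
  2: x = 0.154, y = 0.415
  3: x = 0.734, y = 0.204
Drum-2 feed = drum-1 liquid: z₂ = (0.1119, 0.1540, 0.7341).
Drum 2:
Material balance + equilibrium reduce to Σ zᵢ(Kᵢ−1)/(1+ψ₂(Kᵢ−1)) = 0.
Check two-phase: ΣzᵢKᵢ = 1.640 > 1 and Σzᵢ/Kᵢ = 1.665 > 1, so g(0) = 0.640 > 0 and g(1) = -0.665 < 0.
Iterate (Newton) starting at ψ₂ = 0.5:
  ψ₂ = 0.500: g = -0.1985, g' = -0.872 → ψ₂ = 0.272
  ψ₂ = 0.272: g = 0.0318, g' = -1.247 → ψ₂ = 0.298
  ψ₂ = 0.298: g = 0.0010, g' = -1.171 → ψ₂ = 0.299
Converged at ψ₂ = 0.299.
  1: x = 0.047, y = 0.264
  2: x = 0.076, y = 0.337
  3: x = 0.877, y = 0.400

y_3 (drum 2) = 0.400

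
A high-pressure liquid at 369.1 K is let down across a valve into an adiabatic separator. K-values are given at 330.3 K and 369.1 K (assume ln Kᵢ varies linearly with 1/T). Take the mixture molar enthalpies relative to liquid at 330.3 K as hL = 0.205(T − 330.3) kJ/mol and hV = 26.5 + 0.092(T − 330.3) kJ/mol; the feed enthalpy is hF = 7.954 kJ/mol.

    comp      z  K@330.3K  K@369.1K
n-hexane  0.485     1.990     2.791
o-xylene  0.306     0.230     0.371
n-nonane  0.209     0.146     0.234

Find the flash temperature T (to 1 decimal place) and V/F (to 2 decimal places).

Adiabatic flash: solve Rachford–Rice at each trial T, then check hF = ψ·hV(T) + (1−ψ)·hL(T).
  T = 330.3 K: K = (1.990, 0.230, 0.146), RR gives ψ = 0.083, H_out = 2.196 kJ/mol
  T = 369.1 K: K = (2.791, 0.371, 0.234), RR gives ψ = 0.418, H_out = 17.201 kJ/mol
  T = 349.7 K: K = (2.379, 0.296, 0.187), RR gives ψ = 0.274, H_out = 10.636 kJ/mol
  T = 340.0 K: K = (2.181, 0.262, 0.166), RR gives ψ = 0.188, H_out = 6.760 kJ/mol
  T = 344.9 K: K = (2.280, 0.279, 0.177), RR gives ψ = 0.233, H_out = 8.786 kJ/mol
  T = 342.4 K: K = (2.230, 0.270, 0.171), RR gives ψ = 0.211, H_out = 7.771 kJ/mol
  T = 343.6 K: K = (2.254, 0.274, 0.174), RR gives ψ = 0.221, H_out = 8.263 kJ/mol
Linear interpolation between T = 342.4 (H_out = 7.771) and T = 343.6 (H_out = 8.263) on hF = 7.954 gives T ≈ 342.8 K, at which ψ = 0.21.

T = 342.8 K, V/F = 0.21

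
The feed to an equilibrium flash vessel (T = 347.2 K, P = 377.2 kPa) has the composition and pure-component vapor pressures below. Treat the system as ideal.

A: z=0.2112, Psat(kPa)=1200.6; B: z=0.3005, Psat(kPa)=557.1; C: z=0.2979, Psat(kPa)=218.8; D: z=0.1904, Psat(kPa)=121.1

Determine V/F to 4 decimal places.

Raoult's law: Kᵢ = Pᵢˢᵃᵗ/P = Pᵢˢᵃᵗ/377.2.
  K_A = 1200.6/377.2 = 3.182927, K_B = 557.1/377.2 = 1.476935, K_C = 218.8/377.2 = 0.580064, K_D = 121.1/377.2 = 0.321050
Material balance + equilibrium reduce to Σ zᵢ(Kᵢ−1)/(1+V/F(Kᵢ−1)) = 0.
Check two-phase: ΣzᵢKᵢ = 1.3500 > 1 and Σzᵢ/Kᵢ = 1.3764 > 1, so g(0) = 0.3500 > 0 and g(1) = -0.3764 < 0.
Iterate (Newton) starting at V/F = 0.41:
  V/F = 0.4100: g = 0.03291, g' = -0.5733 → V/F = 0.4674
  V/F = 0.4674: g = 0.00037, g' = -0.5619 → V/F = 0.4681
Converged at V/F = 0.4681.

V/F = 0.4681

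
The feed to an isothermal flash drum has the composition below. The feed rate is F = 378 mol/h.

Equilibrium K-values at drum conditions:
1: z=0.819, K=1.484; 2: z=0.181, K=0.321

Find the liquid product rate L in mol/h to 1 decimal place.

L = 63.4 mol/h

Rachford–Rice: g(β) = Σ zᵢ(Kᵢ−1)/(1+β(Kᵢ−1)) = 0.
Check two-phase: ΣzᵢKᵢ = 1.273 > 1 and Σzᵢ/Kᵢ = 1.116 > 1, so g(0) = 0.273 > 0 and g(1) = -0.116 < 0.
Binary case is linear: z₁(K₁−1)(1+β(K₂−1)) + z₂(K₂−1)(1+β(K₁−1)) = 0
⇒ β = [z₁(K₁−1)+z₂(K₂−1)] / [−(K₁−1)(K₂−1)] = 0.2735/0.3286 = 0.832
Then V = β·F = 0.8322·378 = 314.6 mol/h and L = F − V = 63.4 mol/h.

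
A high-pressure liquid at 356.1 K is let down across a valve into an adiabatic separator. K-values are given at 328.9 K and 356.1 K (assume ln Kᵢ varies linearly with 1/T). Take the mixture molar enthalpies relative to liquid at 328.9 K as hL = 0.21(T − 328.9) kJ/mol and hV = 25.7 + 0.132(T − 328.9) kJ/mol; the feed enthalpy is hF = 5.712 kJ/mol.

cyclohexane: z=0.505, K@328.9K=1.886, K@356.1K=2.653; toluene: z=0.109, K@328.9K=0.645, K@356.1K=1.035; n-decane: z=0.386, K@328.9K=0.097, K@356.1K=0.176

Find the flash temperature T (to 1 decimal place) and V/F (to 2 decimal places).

Adiabatic flash: solve Rachford–Rice at each trial T, then check hF = ψ·hV(T) + (1−ψ)·hL(T).
  T = 328.9 K: K = (1.886, 0.645, 0.097), RR gives ψ = 0.083, H_out = 2.137 kJ/mol
  T = 356.1 K: K = (2.653, 1.035, 0.176), RR gives ψ = 0.429, H_out = 15.831 kJ/mol
  T = 342.5 K: K = (2.252, 0.825, 0.132), RR gives ψ = 0.286, H_out = 9.901 kJ/mol
  T = 335.7 K: K = (2.065, 0.731, 0.114), RR gives ψ = 0.196, H_out = 6.355 kJ/mol
  T = 332.3 K: K = (1.974, 0.687, 0.105), RR gives ψ = 0.143, H_out = 4.350 kJ/mol
  T = 334.0 K: K = (2.019, 0.709, 0.109), RR gives ψ = 0.170, H_out = 5.376 kJ/mol
Linear interpolation between T = 334.0 (H_out = 5.376) and T = 335.7 (H_out = 6.355) on hF = 5.712 gives T ≈ 334.6 K, at which ψ = 0.18.

T = 334.6 K, V/F = 0.18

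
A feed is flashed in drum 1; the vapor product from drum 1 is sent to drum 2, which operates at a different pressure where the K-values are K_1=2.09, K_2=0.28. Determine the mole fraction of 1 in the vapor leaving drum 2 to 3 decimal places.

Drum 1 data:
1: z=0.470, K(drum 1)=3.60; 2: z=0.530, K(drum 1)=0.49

y_1 (drum 2) = 0.831

Drum 1:
Material balance + equilibrium reduce to Σ zᵢ(Kᵢ−1)/(1+ψ₁(Kᵢ−1)) = 0.
Check two-phase: ΣzᵢKᵢ = 1.952 > 1 and Σzᵢ/Kᵢ = 1.212 > 1, so g(0) = 0.952 > 0 and g(1) = -0.212 < 0.
Binary case is linear: z₁(K₁−1)(1+ψ₁(K₂−1)) + z₂(K₂−1)(1+ψ₁(K₁−1)) = 0
⇒ ψ₁ = [z₁(K₁−1)+z₂(K₂−1)] / [−(K₁−1)(K₂−1)] = 0.9517/1.3260 = 0.718
Drum-1 compositions:
  1: x = 0.164, y = 0.590
  2: x = 0.836, y = 0.410
Drum-2 feed = drum-1 vapor: z₂ = (0.5904, 0.4096).
Drum 2:
Let ψ₂ = V/F and solve Σ zᵢ(Kᵢ−1)/(1+ψ₂(Kᵢ−1)) = 0.
Feasibility: ΣzᵢKᵢ = 1.349, Σzᵢ/Kᵢ = 1.745 — both > 1, two phases present.
Newton–Raphson from ψ₂ = 0.5:
  ψ₂ = 0.500: g = -0.0444, g' = -0.812 → ψ₂ = 0.445
  ψ₂ = 0.445: g = -0.0010, g' = -0.778 → ψ₂ = 0.444
Converged at ψ₂ = 0.444.
  1: x = 0.398, y = 0.831
  2: x = 0.602, y = 0.169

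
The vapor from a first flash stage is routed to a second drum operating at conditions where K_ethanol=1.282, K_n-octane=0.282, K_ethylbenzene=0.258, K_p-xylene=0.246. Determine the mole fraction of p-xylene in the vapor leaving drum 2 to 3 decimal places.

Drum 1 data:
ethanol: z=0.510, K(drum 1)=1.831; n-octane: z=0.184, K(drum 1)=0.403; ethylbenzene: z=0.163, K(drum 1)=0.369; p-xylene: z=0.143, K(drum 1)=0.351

Drum 1:
Material balance + equilibrium reduce to Σ zᵢ(Kᵢ−1)/(1+ψ₁(Kᵢ−1)) = 0.
g(0) = ΣzᵢKᵢ − 1 = 0.118 and g(1) = 1 − Σzᵢ/Kᵢ = -0.584, so a root lies in (0, 1).
Newton–Raphson from ψ₁ = 0.6:
  ψ₁ = 0.600: g = -0.2059, g' = -0.646 → ψ₁ = 0.281
  ψ₁ = 0.281: g = -0.0270, g' = -0.512 → ψ₁ = 0.228
Converged at ψ₁ = 0.228.
Drum-1 compositions:
  ethanol: x = 0.429, y = 0.785
  n-octane: x = 0.213, y = 0.086
  ethylbenzene: x = 0.190, y = 0.070
  p-xylene: x = 0.168, y = 0.059
Drum-2 feed = drum-1 vapor: z₂ = (0.7850, 0.0858, 0.0703, 0.0589).
Drum 2:
Iterate (Newton) starting at ψ₂ = 0.32:
  ψ₂ = 0.320: g = -0.0039, g' = -0.252 → ψ₂ = 0.305
  ψ₂ = 0.305: g = -0.0000, g' = -0.246 → ψ₂ = 0.304
Converged at ψ₂ = 0.304.
  ethanol: x = 0.723, y = 0.927
  n-octane: x = 0.110, y = 0.031
  ethylbenzene: x = 0.091, y = 0.023
  p-xylene: x = 0.076, y = 0.019

y_p-xylene (drum 2) = 0.019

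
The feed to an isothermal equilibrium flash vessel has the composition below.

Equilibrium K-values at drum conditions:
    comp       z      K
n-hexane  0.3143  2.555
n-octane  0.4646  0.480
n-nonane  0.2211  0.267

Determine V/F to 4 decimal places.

V/F = 0.0921

Material balance + equilibrium reduce to Σ zᵢ(Kᵢ−1)/(1+V/F(Kᵢ−1)) = 0.
g(0) = ΣzᵢKᵢ − 1 = 0.0851 and g(1) = 1 − Σzᵢ/Kᵢ = -0.9190, so a root lies in (0, 1).
Iterate (Newton) starting at V/F = 0.5:
  V/F = 0.5000: g = -0.30735, g' = -0.7660 → V/F = 0.0987
  V/F = 0.0987: g = -0.00570, g' = -0.8488 → V/F = 0.0920
  V/F = 0.0920: g = 0.00003, g' = -0.8568 → V/F = 0.0921
Converged at V/F = 0.0921.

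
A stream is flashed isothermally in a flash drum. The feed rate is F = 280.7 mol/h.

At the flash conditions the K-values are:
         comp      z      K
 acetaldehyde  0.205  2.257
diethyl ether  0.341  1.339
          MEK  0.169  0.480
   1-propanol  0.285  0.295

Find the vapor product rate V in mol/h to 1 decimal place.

V = 46.0 mol/h

Let β = V/F and solve Σ zᵢ(Kᵢ−1)/(1+β(Kᵢ−1)) = 0.
g(0) = ΣzᵢKᵢ − 1 = 0.084 and g(1) = 1 − Σzᵢ/Kᵢ = -0.664, so a root lies in (0, 1).
Iterate (Newton) starting at β = 0.55:
  β = 0.550: g = -0.2015, g' = -0.609 → β = 0.219
  β = 0.219: g = -0.0271, g' = -0.489 → β = 0.164
Converged at β = 0.164.
Then V = β·F = 0.1638·280.7 = 46.0 mol/h and L = F − V = 234.7 mol/h.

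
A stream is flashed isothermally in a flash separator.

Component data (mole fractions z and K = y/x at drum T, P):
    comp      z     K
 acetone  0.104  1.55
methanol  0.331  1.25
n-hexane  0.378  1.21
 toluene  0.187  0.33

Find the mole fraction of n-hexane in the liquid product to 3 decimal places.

x_n-hexane = 0.342

Rachford–Rice: g(ψ) = Σ zᵢ(Kᵢ−1)/(1+ψ(Kᵢ−1)) = 0.
Feasibility: ΣzᵢKᵢ = 1.094, Σzᵢ/Kᵢ = 1.211 — both > 1, two phases present.
Newton iteration, ψ⁰ = 0.33:
  ψ = 0.330: g = 0.0382, g' = -0.193 → ψ = 0.528
  ψ = 0.528: g = -0.0050, g' = -0.250 → ψ = 0.508
Converged at ψ = 0.508.
Compositions from xᵢ = zᵢ/(1+ψ(Kᵢ−1)), yᵢ = Kᵢxᵢ:
  acetone: x = 0.081, y = 0.126
  methanol: x = 0.294, y = 0.367
  n-hexane: x = 0.342, y = 0.413
  toluene: x = 0.283, y = 0.094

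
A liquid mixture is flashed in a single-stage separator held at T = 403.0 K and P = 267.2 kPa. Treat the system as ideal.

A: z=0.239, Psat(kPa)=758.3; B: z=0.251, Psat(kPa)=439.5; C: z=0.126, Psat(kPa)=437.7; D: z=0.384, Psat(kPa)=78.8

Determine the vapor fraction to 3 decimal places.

ψ = 0.492

Raoult's law: Kᵢ = Pᵢˢᵃᵗ/P = Pᵢˢᵃᵗ/267.2.
  K_A = 758.3/267.2 = 2.83795, K_B = 439.5/267.2 = 1.64484, K_C = 437.7/267.2 = 1.63810, K_D = 78.8/267.2 = 0.29491
Material balance + equilibrium reduce to Σ zᵢ(Kᵢ−1)/(1+ψ(Kᵢ−1)) = 0.
Check two-phase: ΣzᵢKᵢ = 1.411 > 1 and Σzᵢ/Kᵢ = 1.616 > 1, so g(0) = 0.411 > 0 and g(1) = -0.616 < 0.
Newton iteration, ψ⁰ = 0.66:
  ψ = 0.660: g = -0.1378, g' = -0.909 → ψ = 0.508
  ψ = 0.508: g = -0.0124, g' = -0.768 → ψ = 0.492
Converged at ψ = 0.492.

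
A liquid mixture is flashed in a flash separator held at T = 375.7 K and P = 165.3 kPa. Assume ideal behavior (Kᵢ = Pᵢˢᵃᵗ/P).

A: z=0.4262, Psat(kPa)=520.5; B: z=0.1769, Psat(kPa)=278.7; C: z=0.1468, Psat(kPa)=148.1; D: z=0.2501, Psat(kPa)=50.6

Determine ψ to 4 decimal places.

ψ = 0.8092

Raoult's law: Kᵢ = Pᵢˢᵃᵗ/P = Pᵢˢᵃᵗ/165.3.
  K_A = 520.5/165.3 = 3.148820, K_B = 278.7/165.3 = 1.686025, K_C = 148.1/165.3 = 0.895947, K_D = 50.6/165.3 = 0.306110
Rachford–Rice: g(ψ) = Σ zᵢ(Kᵢ−1)/(1+ψ(Kᵢ−1)) = 0.
Check two-phase: ΣzᵢKᵢ = 1.8484 > 1 and Σzᵢ/Kᵢ = 1.2211 > 1, so g(0) = 0.8484 > 0 and g(1) = -0.2211 < 0.
Iterate (Newton) starting at ψ = 0.36:
  ψ = 0.3600: g = 0.36650, g' = -0.8948 → ψ = 0.7696
  ψ = 0.7696: g = 0.03554, g' = -0.8715 → ψ = 0.8103
  ψ = 0.8103: g = -0.00107, g' = -0.9267 → ψ = 0.8092
Converged at ψ = 0.8092.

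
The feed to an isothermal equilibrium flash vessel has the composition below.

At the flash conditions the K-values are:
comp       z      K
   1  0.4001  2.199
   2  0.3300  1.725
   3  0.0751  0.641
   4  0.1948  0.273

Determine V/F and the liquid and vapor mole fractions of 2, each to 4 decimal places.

Rachford–Rice: g(V/F) = Σ zᵢ(Kᵢ−1)/(1+V/F(Kᵢ−1)) = 0.
Feasibility: ΣzᵢKᵢ = 1.5504, Σzᵢ/Kᵢ = 1.2040 — both > 1, two phases present.
Iterate (Newton) starting at V/F = 0.63:
  V/F = 0.6300: g = 0.14139, g' = -0.6351 → V/F = 0.8526
  V/F = 0.8526: g = -0.02634, g' = -0.9395 → V/F = 0.8246
  V/F = 0.8246: g = -0.00093, g' = -0.8747 → V/F = 0.8235
Converged at V/F = 0.8235.
Compositions from xᵢ = zᵢ/(1+V/F(Kᵢ−1)), yᵢ = Kᵢxᵢ:
  1: x = 0.2013, y = 0.4427
  2: x = 0.2066, y = 0.3564
  3: x = 0.1066, y = 0.0683
  4: x = 0.4854, y = 0.1325

V/F = 0.8235, x_2 = 0.2066, y_2 = 0.3564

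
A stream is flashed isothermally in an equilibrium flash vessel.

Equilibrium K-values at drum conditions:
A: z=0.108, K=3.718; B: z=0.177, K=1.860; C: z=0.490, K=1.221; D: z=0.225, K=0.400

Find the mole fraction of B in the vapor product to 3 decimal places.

y_B = 0.192

Let ψ = V/F and solve Σ zᵢ(Kᵢ−1)/(1+ψ(Kᵢ−1)) = 0.
g(0) = ΣzᵢKᵢ − 1 = 0.419 and g(1) = 1 − Σzᵢ/Kᵢ = -0.088, so a root lies in (0, 1).
Iterate (Newton) starting at ψ = 0.5:
  ψ = 0.500: g = 0.1355, g' = -0.392 → ψ = 0.846
  ψ = 0.846: g = -0.0057, g' = -0.468 → ψ = 0.833
Converged at ψ = 0.833.
Compositions from xᵢ = zᵢ/(1+ψ(Kᵢ−1)), yᵢ = Kᵢxᵢ:
  A: x = 0.033, y = 0.123
  B: x = 0.103, y = 0.192
  C: x = 0.414, y = 0.505
  D: x = 0.450, y = 0.180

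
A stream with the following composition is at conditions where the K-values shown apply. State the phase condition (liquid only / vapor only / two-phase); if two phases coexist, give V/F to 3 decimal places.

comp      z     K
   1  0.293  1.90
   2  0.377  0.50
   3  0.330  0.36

ΣzᵢKᵢ = 0.864; Σzᵢ/Kᵢ = 1.825.
Since ΣzᵢKᵢ < 1 the mixture is below its bubble point — single liquid phase.

liquid only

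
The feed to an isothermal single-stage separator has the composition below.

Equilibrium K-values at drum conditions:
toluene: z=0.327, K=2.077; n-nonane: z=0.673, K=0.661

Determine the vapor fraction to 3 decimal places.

Rachford–Rice: g(ψ) = Σ zᵢ(Kᵢ−1)/(1+ψ(Kᵢ−1)) = 0.
Feasibility: ΣzᵢKᵢ = 1.124, Σzᵢ/Kᵢ = 1.176 — both > 1, two phases present.
Newton–Raphson from ψ = 0.5:
  ψ = 0.500: g = -0.0458, g' = -0.272 → ψ = 0.332
  ψ = 0.332: g = 0.0024, g' = -0.304 → ψ = 0.340
Converged at ψ = 0.340.

ψ = 0.340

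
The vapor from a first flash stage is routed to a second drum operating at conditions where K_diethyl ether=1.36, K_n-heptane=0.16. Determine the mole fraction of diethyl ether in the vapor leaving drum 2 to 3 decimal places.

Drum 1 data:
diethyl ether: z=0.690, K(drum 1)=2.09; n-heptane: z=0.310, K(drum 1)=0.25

y_diethyl ether (drum 2) = 0.952

Drum 1:
Newton–Raphson from ψ₁ = 0.57:
  ψ₁ = 0.570: g = 0.0578, g' = -0.844 → ψ₁ = 0.638
  ψ₁ = 0.638: g = -0.0026, g' = -0.927 → ψ₁ = 0.636
Converged at ψ₁ = 0.636.
Drum-1 compositions:
  diethyl ether: x = 0.408, y = 0.852
  n-heptane: x = 0.592, y = 0.148
Drum-2 feed = drum-1 vapor: z₂ = (0.8519, 0.1481).
Drum 2:
Newton–Raphson from ψ₂ = 0.5:
  ψ₂ = 0.500: g = 0.0454, g' = -0.390 → ψ₂ = 0.616
  ψ₂ = 0.616: g = -0.0070, g' = -0.523 → ψ₂ = 0.603
Converged at ψ₂ = 0.603.
  diethyl ether: x = 0.700, y = 0.952
  n-heptane: x = 0.300, y = 0.048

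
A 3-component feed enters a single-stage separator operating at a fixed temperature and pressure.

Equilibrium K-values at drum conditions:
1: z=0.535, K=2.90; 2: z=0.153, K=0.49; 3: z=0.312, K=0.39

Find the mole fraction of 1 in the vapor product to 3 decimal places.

y_1 = 0.678

Material balance + equilibrium reduce to Σ zᵢ(Kᵢ−1)/(1+β(Kᵢ−1)) = 0.
g(0) = ΣzᵢKᵢ − 1 = 0.748 and g(1) = 1 − Σzᵢ/Kᵢ = -0.297, so a root lies in (0, 1).
Newton iteration, β⁰ = 0.5:
  β = 0.500: g = 0.1427, g' = -0.820 → β = 0.674
  β = 0.674: g = 0.0036, g' = -0.799 → β = 0.679
Converged at β = 0.679.
Compositions from xᵢ = zᵢ/(1+β(Kᵢ−1)), yᵢ = Kᵢxᵢ:
  1: x = 0.234, y = 0.678
  2: x = 0.234, y = 0.115
  3: x = 0.532, y = 0.208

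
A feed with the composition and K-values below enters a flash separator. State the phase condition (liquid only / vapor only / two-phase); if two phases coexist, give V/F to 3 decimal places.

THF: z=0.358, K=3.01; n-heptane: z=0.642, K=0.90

ΣzᵢKᵢ = 1.655; Σzᵢ/Kᵢ = 0.832.
Since Σzᵢ/Kᵢ < 1 the mixture is above its dew point — single vapor phase.

vapor only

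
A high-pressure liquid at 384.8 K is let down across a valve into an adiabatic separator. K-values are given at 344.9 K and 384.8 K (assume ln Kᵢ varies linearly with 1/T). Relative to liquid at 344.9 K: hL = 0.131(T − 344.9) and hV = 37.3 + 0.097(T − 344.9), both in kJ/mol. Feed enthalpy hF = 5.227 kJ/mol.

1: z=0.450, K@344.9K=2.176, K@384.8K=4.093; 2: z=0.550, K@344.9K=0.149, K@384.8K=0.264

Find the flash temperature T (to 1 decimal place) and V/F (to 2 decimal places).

T = 349.1 K, V/F = 0.13

Adiabatic flash: solve Rachford–Rice at each trial T, then check hF = ψ·hV(T) + (1−ψ)·hL(T).
  T = 344.9 K: K = (2.176, 0.149), RR gives ψ = 0.061, H_out = 2.279 kJ/mol
  T = 384.8 K: K = (4.093, 0.264), RR gives ψ = 0.434, H_out = 20.812 kJ/mol
  T = 364.9 K: K = (3.039, 0.202), RR gives ψ = 0.294, H_out = 13.381 kJ/mol
  T = 354.9 K: K = (2.584, 0.174), RR gives ψ = 0.198, H_out = 8.610 kJ/mol
  T = 349.9 K: K = (2.374, 0.161), RR gives ψ = 0.136, H_out = 5.712 kJ/mol
  T = 347.4 K: K = (2.274, 0.155), RR gives ψ = 0.101, H_out = 4.075 kJ/mol
  T = 348.6 K: K = (2.321, 0.158), RR gives ψ = 0.118, H_out = 4.879 kJ/mol
Linear interpolation between T = 348.6 (H_out = 4.879) and T = 349.9 (H_out = 5.712) on hF = 5.227 gives T ≈ 349.1 K, at which ψ = 0.13.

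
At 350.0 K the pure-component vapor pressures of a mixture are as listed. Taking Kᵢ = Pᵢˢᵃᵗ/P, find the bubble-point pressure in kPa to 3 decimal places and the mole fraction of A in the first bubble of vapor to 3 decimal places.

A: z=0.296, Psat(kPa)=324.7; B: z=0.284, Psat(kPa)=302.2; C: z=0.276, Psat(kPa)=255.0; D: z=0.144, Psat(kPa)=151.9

At the bubble point ψ → 0, so ΣzᵢKᵢ = 1 with Kᵢ = Pᵢˢᵃᵗ/P ⇒ P = ΣzᵢPᵢˢᵃᵗ.
P = 0.296·324.7 + 0.284·302.2 + 0.276·255.0 + 0.144·151.9 = 274.190 kPa
yᵢ = zᵢPᵢˢᵃᵗ/P ⇒ y_A = 0.296·324.7/274.190 = 0.351

Pbub = 274.190 kPa, y_A = 0.351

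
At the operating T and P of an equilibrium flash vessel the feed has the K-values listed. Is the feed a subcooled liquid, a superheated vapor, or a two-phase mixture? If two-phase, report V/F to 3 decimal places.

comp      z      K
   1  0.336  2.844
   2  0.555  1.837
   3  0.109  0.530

superheated vapor

ΣzᵢKᵢ = 2.033; Σzᵢ/Kᵢ = 0.626.
Since Σzᵢ/Kᵢ < 1 the mixture is above its dew point — single vapor phase.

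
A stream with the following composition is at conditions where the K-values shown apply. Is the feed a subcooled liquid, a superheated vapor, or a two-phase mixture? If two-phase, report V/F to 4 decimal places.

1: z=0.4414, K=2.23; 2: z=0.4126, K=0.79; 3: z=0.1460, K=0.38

ΣzᵢKᵢ = 1.3658; Σzᵢ/Kᵢ = 1.1044.
Both exceed 1, so a two-phase solution exists.
Rachford–Rice: g(ψ) = Σ zᵢ(Kᵢ−1)/(1+ψ(Kᵢ−1)) = 0.
Newton–Raphson from ψ = 0.5:
  ψ = 0.5000: g = 0.10818, g' = -0.3966 → ψ = 0.7727
  ψ = 0.7727: g = 0.00115, g' = -0.4083 → ψ = 0.7756
Converged at ψ = 0.7756.

two-phase, V/F = 0.7756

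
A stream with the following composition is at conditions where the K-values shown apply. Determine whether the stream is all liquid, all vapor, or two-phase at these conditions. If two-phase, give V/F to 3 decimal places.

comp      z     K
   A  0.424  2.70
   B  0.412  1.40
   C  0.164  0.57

ΣzᵢKᵢ = 1.815; Σzᵢ/Kᵢ = 0.739.
Since Σzᵢ/Kᵢ < 1 the mixture is above its dew point — single vapor phase.

all vapor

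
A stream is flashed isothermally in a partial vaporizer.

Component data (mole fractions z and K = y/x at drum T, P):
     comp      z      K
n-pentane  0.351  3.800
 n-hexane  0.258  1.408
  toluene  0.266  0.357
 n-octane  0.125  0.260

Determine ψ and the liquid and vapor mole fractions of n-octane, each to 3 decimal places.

ψ = 0.607, x_n-octane = 0.227, y_n-octane = 0.059

Material balance + equilibrium reduce to Σ zᵢ(Kᵢ−1)/(1+ψ(Kᵢ−1)) = 0.
g(0) = ΣzᵢKᵢ − 1 = 0.825 and g(1) = 1 − Σzᵢ/Kᵢ = -0.501, so a root lies in (0, 1).
Iterate (Newton) starting at ψ = 0.35:
  ψ = 0.350: g = 0.2429, g' = -1.043 → ψ = 0.583
  ψ = 0.583: g = 0.0221, g' = -0.918 → ψ = 0.607
Converged at ψ = 0.607.
Compositions from xᵢ = zᵢ/(1+ψ(Kᵢ−1)), yᵢ = Kᵢxᵢ:
  n-pentane: x = 0.130, y = 0.494
  n-hexane: x = 0.207, y = 0.291
  toluene: x = 0.436, y = 0.156
  n-octane: x = 0.227, y = 0.059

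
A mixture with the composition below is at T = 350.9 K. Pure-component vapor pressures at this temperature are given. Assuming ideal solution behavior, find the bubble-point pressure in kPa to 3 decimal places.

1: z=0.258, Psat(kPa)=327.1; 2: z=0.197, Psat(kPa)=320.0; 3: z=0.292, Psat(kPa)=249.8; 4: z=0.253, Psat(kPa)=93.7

At the bubble point ψ → 0, so ΣzᵢKᵢ = 1 with Kᵢ = Pᵢˢᵃᵗ/P ⇒ P = ΣzᵢPᵢˢᵃᵗ.
P = 0.258·327.1 + 0.197·320.0 + 0.292·249.8 + 0.253·93.7 = 244.079 kPa

Pbub = 244.079 kPa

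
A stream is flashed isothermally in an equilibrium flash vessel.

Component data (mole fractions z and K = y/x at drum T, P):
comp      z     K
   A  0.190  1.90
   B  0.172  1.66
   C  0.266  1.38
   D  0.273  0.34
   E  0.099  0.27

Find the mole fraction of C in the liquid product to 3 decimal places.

Material balance + equilibrium reduce to Σ zᵢ(Kᵢ−1)/(1+β(Kᵢ−1)) = 0.
Feasibility: ΣzᵢKᵢ = 1.133, Σzᵢ/Kᵢ = 1.566 — both > 1, two phases present.
Iterate (Newton) starting at β = 0.5:
  β = 0.500: g = -0.0945, g' = -0.538 → β = 0.324
  β = 0.324: g = -0.0081, g' = -0.457 → β = 0.307
Converged at β = 0.307.
Compositions from xᵢ = zᵢ/(1+β(Kᵢ−1)), yᵢ = Kᵢxᵢ:
  A: x = 0.149, y = 0.283
  B: x = 0.143, y = 0.237
  C: x = 0.238, y = 0.329
  D: x = 0.342, y = 0.116
  E: x = 0.128, y = 0.034

x_C = 0.238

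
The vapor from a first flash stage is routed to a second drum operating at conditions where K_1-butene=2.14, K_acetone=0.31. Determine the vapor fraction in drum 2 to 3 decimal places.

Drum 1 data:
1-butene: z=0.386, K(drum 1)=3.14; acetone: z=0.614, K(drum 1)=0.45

V/F (drum 2) = 0.616

Drum 1:
Binary case is linear: z₁(K₁−1)(1+ψ₁(K₂−1)) + z₂(K₂−1)(1+ψ₁(K₁−1)) = 0
⇒ ψ₁ = [z₁(K₁−1)+z₂(K₂−1)] / [−(K₁−1)(K₂−1)] = 0.4883/1.1770 = 0.415
Drum-1 compositions:
  1-butene: x = 0.204, y = 0.642
  acetone: x = 0.796, y = 0.358
Drum-2 feed = drum-1 vapor: z₂ = (0.6420, 0.3580).
Drum 2:
Let ψ₂ = V/F and solve Σ zᵢ(Kᵢ−1)/(1+ψ₂(Kᵢ−1)) = 0.
Feasibility: ΣzᵢKᵢ = 1.485, Σzᵢ/Kᵢ = 1.455 — both > 1, two phases present.
Binary case is linear: z₁(K₁−1)(1+ψ₂(K₂−1)) + z₂(K₂−1)(1+ψ₂(K₁−1)) = 0
⇒ ψ₂ = [z₁(K₁−1)+z₂(K₂−1)] / [−(K₁−1)(K₂−1)] = 0.4849/0.7866 = 0.616
  1-butene: x = 0.377, y = 0.807
  acetone: x = 0.623, y = 0.193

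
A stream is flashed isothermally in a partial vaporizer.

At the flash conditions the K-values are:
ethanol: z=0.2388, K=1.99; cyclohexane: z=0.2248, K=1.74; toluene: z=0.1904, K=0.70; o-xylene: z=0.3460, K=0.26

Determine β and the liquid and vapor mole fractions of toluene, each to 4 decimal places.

β = 0.1645, x_toluene = 0.2003, y_toluene = 0.1402

Material balance + equilibrium reduce to Σ zᵢ(Kᵢ−1)/(1+β(Kᵢ−1)) = 0.
Feasibility: ΣzᵢKᵢ = 1.0896, Σzᵢ/Kᵢ = 1.8520 — both > 1, two phases present.
Newton iteration, β⁰ = 0.61:
  β = 0.6100: g = -0.27462, g' = -0.8046 → β = 0.2687
  β = 0.2687: g = -0.05622, g' = -0.5471 → β = 0.1660
  β = 0.1660: g = -0.00079, g' = -0.5355 → β = 0.1645
Converged at β = 0.1645.
Compositions from xᵢ = zᵢ/(1+β(Kᵢ−1)), yᵢ = Kᵢxᵢ:
  ethanol: x = 0.2054, y = 0.4087
  cyclohexane: x = 0.2004, y = 0.3487
  toluene: x = 0.2003, y = 0.1402
  o-xylene: x = 0.3939, y = 0.1024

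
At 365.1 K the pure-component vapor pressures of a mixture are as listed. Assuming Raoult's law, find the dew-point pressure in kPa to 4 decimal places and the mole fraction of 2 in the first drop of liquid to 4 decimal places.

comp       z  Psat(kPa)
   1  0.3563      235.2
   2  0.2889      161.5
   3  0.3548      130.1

At the dew point ψ → 1, so Σzᵢ/Kᵢ = 1 with Kᵢ = Pᵢˢᵃᵗ/P ⇒ 1/P = Σzᵢ/Pᵢˢᵃᵗ.
1/P = 0.3563/235.2 + 0.2889/161.5 + 0.3548/130.1 = 0.0060309 ⇒ P = 165.8136 kPa
xᵢ = zᵢP/Pᵢˢᵃᵗ ⇒ x_2 = 0.2889·165.8136/161.5 = 0.2966

Pdew = 165.8136 kPa, x_2 = 0.2966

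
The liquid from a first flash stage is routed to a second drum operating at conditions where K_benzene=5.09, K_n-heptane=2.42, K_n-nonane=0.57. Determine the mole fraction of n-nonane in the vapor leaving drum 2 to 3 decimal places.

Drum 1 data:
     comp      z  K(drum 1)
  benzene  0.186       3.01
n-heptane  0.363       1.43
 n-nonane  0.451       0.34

y_n-nonane (drum 2) = 0.462

Drum 1:
Material balance + equilibrium reduce to Σ zᵢ(Kᵢ−1)/(1+ψ₁(Kᵢ−1)) = 0.
Feasibility: ΣzᵢKᵢ = 1.232, Σzᵢ/Kᵢ = 1.642 — both > 1, two phases present.
Iterate (Newton) starting at ψ₁ = 0.59:
  ψ₁ = 0.590: g = -0.1920, g' = -0.727 → ψ₁ = 0.326
  ψ₁ = 0.326: g = -0.0165, g' = -0.645 → ψ₁ = 0.300
  ψ₁ = 0.300: g = 0.0001, g' = -0.650 → ψ₁ = 0.301
Converged at ψ₁ = 0.301.
Drum-1 compositions:
  benzene: x = 0.116, y = 0.349
  n-heptane: x = 0.321, y = 0.460
  n-nonane: x = 0.563, y = 0.191
Drum-2 feed = drum-1 liquid: z₂ = (0.1160, 0.3215, 0.5626).
Drum 2:
Rachford–Rice: g(ψ₂) = Σ zᵢ(Kᵢ−1)/(1+ψ₂(Kᵢ−1)) = 0.
g(0) = ΣzᵢKᵢ − 1 = 0.689 and g(1) = 1 − Σzᵢ/Kᵢ = -0.143, so a root lies in (0, 1).
Newton–Raphson from ψ₂ = 0.39:
  ψ₂ = 0.390: g = 0.1859, g' = -0.707 → ψ₂ = 0.653
  ψ₂ = 0.653: g = 0.0297, g' = -0.520 → ψ₂ = 0.710
  ψ₂ = 0.710: g = 0.0005, g' = -0.504 → ψ₂ = 0.711
Converged at ψ₂ = 0.711.
  benzene: x = 0.030, y = 0.151
  n-heptane: x = 0.160, y = 0.387
  n-nonane: x = 0.810, y = 0.462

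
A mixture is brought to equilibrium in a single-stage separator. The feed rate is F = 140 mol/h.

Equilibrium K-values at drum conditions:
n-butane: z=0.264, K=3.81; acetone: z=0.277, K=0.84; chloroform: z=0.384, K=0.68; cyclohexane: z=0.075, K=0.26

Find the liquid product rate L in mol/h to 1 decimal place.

L = 63.0 mol/h

Material balance + equilibrium reduce to Σ zᵢ(Kᵢ−1)/(1+ψ(Kᵢ−1)) = 0.
g(0) = ΣzᵢKᵢ − 1 = 0.519 and g(1) = 1 − Σzᵢ/Kᵢ = -0.252, so a root lies in (0, 1).
Newton–Raphson from ψ = 0.62:
  ψ = 0.620: g = -0.0345, g' = -0.487 → ψ = 0.549
  ψ = 0.549: g = 0.0005, g' = -0.505 → ψ = 0.550
Converged at ψ = 0.550.
Then V = ψ·F = 0.5502·140 = 77.0 mol/h and L = F − V = 63.0 mol/h.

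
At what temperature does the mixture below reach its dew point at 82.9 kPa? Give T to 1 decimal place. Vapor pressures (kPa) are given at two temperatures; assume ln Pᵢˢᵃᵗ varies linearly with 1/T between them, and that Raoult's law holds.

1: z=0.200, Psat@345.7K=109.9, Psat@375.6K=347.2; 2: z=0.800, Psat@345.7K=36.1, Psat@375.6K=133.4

T = 360.9 K

Dew-point temperature: Σzᵢ·P/Pᵢˢᵃᵗ(T) = 1. Interpolate ln Pᵢˢᵃᵗ = aᵢ + bᵢ/T.
  T = 345.7 K: ΣzᵢP/Pᵢˢᵃᵗ = 1.9880
  T = 375.6 K: ΣzᵢP/Pᵢˢᵃᵗ = 0.5449
  T = 360.6 K: ΣzᵢP/Pᵢˢᵃᵗ = 1.0152
  T = 368.1 K: ΣzᵢP/Pᵢˢᵃᵗ = 0.7390
  T = 364.4 K: ΣzᵢP/Pᵢˢᵃᵗ = 0.8629
  T = 362.5 K: ΣzᵢP/Pᵢˢᵃᵗ = 0.9356
  T = 361.6 K: ΣzᵢP/Pᵢˢᵃᵗ = 0.9724
  T = 361.1 K: ΣzᵢP/Pᵢˢᵃᵗ = 0.9935
  T = 360.9 K: ΣzᵢP/Pᵢˢᵃᵗ = 1.0021
Interpolating between 360.9 K and 361.1 K gives T ≈ 360.9 K.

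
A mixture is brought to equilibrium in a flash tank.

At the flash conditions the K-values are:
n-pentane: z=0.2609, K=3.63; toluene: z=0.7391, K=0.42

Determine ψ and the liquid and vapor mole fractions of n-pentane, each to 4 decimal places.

Let ψ = V/F and solve Σ zᵢ(Kᵢ−1)/(1+ψ(Kᵢ−1)) = 0.
g(0) = ΣzᵢKᵢ − 1 = 0.2575 and g(1) = 1 − Σzᵢ/Kᵢ = -0.8316, so a root lies in (0, 1).
Newton iteration, ψ⁰ = 0.5:
  ψ = 0.5000: g = -0.30737, g' = -0.8300 → ψ = 0.1297
  ψ = 0.1297: g = 0.04815, g' = -1.2943 → ψ = 0.1669
  ψ = 0.1669: g = 0.00228, g' = -1.1765 → ψ = 0.1688
Converged at ψ = 0.1688.
Compositions from xᵢ = zᵢ/(1+ψ(Kᵢ−1)), yᵢ = Kᵢxᵢ:
  n-pentane: x = 0.1807, y = 0.6559
  toluene: x = 0.8193, y = 0.3441

ψ = 0.1688, x_n-pentane = 0.1807, y_n-pentane = 0.6559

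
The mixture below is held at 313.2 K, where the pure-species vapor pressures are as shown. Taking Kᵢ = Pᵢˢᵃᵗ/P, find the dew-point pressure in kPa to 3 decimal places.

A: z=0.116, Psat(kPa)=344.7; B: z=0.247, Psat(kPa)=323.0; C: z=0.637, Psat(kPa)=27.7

At the dew point ψ → 1, so Σzᵢ/Kᵢ = 1 with Kᵢ = Pᵢˢᵃᵗ/P ⇒ 1/P = Σzᵢ/Pᵢˢᵃᵗ.
1/P = 0.116/344.7 + 0.247/323.0 + 0.637/27.7 = 0.024098 ⇒ P = 41.498 kPa

Pdew = 41.498 kPa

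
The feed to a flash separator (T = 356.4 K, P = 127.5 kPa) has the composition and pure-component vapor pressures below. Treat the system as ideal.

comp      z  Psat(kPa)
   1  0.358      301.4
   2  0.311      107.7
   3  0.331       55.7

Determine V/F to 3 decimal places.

V/F = 0.452

Raoult's law: Kᵢ = Pᵢˢᵃᵗ/P = Pᵢˢᵃᵗ/127.5.
  K_1 = 301.4/127.5 = 2.36392, K_2 = 107.7/127.5 = 0.84471, K_3 = 55.7/127.5 = 0.43686
Newton iteration, V/F⁰ = 0.34:
  V/F = 0.340: g = 0.0521, g' = -0.480 → V/F = 0.449
  V/F = 0.449: g = 0.0017, g' = -0.453 → V/F = 0.452
Converged at V/F = 0.452.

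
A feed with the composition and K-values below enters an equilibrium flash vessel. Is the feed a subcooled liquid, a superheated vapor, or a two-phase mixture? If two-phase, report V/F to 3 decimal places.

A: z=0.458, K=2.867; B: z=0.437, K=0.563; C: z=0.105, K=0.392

ΣzᵢKᵢ = 1.600; Σzᵢ/Kᵢ = 1.204.
Both exceed 1, so a two-phase solution exists.
Let ψ = V/F and solve Σ zᵢ(Kᵢ−1)/(1+ψ(Kᵢ−1)) = 0.
Newton iteration, ψ⁰ = 0.43:
  ψ = 0.430: g = 0.1527, g' = -0.689 → ψ = 0.652
  ψ = 0.652: g = 0.0130, g' = -0.595 → ψ = 0.674
Converged at ψ = 0.674.

two-phase, V/F = 0.674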